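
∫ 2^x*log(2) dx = 2^x + C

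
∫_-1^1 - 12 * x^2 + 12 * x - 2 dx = -12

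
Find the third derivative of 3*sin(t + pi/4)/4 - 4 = -3*cos(t + pi/4)/4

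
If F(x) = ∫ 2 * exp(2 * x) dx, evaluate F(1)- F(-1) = -exp(-2) + exp(2)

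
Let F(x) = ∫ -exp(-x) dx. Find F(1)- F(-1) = -E + exp(-1)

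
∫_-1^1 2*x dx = 0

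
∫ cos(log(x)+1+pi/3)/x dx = sin(log(x) + 1 + pi/3) + C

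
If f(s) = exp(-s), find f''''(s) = exp(-s)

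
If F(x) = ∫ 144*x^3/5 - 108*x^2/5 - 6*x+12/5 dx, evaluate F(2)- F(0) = 252/5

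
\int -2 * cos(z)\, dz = -2*sin(z) + C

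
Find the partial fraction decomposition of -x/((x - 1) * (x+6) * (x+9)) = 3/(10*(x + 9)) - 2/(7*(x + 6)) - 1/(70*(x - 1))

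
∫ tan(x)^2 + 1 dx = tan(x) + C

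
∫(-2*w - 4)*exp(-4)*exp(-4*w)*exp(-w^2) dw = exp(-(w + 2)^2) + C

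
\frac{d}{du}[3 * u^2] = 6*u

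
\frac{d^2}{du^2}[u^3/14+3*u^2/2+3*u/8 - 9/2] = 3*u/7 + 3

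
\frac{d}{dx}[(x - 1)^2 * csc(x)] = (-x^2*cos(x)/sin(x) + 2*x + 2*x*cos(x)/sin(x) - 2 - cos(x)/sin(x))/sin(x)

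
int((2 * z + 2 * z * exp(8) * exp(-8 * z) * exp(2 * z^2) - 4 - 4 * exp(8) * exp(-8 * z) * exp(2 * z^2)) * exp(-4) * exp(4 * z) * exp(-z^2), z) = 2*sinh((z - 2)^2) + C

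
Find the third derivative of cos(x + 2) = sin(x + 2)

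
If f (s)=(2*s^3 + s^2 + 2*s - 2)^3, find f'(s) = 72*s^8 + 96*s^7 + 210*s^6 + 6*s^5 + 30*s^4 - 168*s^3 + 24*s^2 - 24*s + 24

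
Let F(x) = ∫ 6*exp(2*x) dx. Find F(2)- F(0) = 3*(-exp(-2) + exp(2))*exp(2)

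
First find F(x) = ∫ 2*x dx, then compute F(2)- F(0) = 4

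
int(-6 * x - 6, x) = -3*x^2 - 6*x + C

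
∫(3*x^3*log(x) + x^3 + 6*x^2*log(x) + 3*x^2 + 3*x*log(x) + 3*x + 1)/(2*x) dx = (x + 1)^3*log(x)/2 + C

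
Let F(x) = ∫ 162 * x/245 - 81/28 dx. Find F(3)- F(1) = -1539/490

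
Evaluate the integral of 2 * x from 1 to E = -1 + exp(2)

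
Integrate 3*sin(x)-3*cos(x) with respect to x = -3*sqrt(2)*sin(x + pi/4) + C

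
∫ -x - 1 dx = -x^2/2 - x + C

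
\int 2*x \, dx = x^2 + C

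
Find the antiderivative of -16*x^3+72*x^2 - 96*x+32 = -4*x^4 + 24*x^3 - 48*x^2 + 32*x + C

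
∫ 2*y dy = y^2 + C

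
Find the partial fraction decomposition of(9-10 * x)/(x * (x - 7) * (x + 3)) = 13/(10*(x + 3)) - 61/(70*(x - 7)) - 3/(7*x)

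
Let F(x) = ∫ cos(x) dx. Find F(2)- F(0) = sin(2)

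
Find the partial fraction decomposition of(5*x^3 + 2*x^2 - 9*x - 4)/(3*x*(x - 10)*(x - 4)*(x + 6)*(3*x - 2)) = -103/(5600*(3*x - 2)) - 479/(28800*(x + 6)) - 13/(300*(x - 4)) + 851/(13440*(x - 10)) + 1/(360*x)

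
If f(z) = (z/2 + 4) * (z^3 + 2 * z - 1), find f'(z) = 2*z^3 + 12*z^2 + 2*z + 15/2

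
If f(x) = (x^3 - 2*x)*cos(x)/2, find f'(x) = -x^3*sin(x)/2 + 3*x^2*cos(x)/2 + x*sin(x) - cos(x)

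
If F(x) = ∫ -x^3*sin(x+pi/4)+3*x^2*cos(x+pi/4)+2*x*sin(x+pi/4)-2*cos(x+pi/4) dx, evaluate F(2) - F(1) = 4*cos(pi/4 + 2) + cos(pi/4 + 1)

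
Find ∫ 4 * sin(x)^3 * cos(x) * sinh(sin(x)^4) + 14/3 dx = 14*x/3 + cosh(sin(x)^4) + C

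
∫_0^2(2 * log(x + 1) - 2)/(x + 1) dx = -1 + (-1 + log(3))^2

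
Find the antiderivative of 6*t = 3*t^2 + C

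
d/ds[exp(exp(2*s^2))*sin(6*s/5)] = 2*(2*s*exp(2*s^2)*sin(6*s/5) + 3*cos(6*s/5)/5)*exp(exp(2*s^2))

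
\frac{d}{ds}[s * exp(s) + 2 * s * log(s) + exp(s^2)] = s*exp(s) + 2*s*exp(s^2) + exp(s) + 2*log(s) + 2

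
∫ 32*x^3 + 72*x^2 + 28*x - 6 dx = 8*x^4 + 24*x^3 + 14*x^2 - 6*x + C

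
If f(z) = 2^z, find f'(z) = 2^z*log(2)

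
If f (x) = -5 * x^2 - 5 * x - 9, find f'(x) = -10*x - 5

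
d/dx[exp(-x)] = -exp(-x)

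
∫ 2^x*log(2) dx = 2^x + C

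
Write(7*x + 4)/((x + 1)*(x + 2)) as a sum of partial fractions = 10/(x + 2) - 3/(x + 1)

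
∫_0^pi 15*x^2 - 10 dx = -10*pi + 5*pi^3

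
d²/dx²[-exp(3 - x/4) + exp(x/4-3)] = (exp(x/2 - 6) - 1)*exp(3 - x/4)/16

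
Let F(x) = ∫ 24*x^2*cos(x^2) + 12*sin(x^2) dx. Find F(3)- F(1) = -12*sin(1) + 36*sin(9)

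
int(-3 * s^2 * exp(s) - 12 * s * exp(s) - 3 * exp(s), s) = 3*(-s^2 - 2*s + 1)*exp(s) + C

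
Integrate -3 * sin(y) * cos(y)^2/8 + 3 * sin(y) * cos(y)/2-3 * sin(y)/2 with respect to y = (cos(y) - 2)^3/8 + C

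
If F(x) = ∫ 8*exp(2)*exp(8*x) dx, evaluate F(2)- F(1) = -exp(10) + exp(18)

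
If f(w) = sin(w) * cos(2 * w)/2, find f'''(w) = cos(w)/4 - 27*cos(3*w)/4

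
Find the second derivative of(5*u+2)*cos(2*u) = -20*u*cos(2*u) - 20*sin(2*u) - 8*cos(2*u)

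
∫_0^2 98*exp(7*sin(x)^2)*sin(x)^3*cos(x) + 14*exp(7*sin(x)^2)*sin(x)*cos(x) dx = 7*exp(7*sin(2)^2)*sin(2)^2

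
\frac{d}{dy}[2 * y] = 2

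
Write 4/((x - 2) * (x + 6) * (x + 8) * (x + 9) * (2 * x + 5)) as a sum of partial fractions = -64/(9009*(2*x + 5)) + 4/(429*(x + 9)) - 1/(55*(x + 8)) + 1/(84*(x + 6)) + 1/(1980*(x - 2))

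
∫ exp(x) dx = exp(x) + C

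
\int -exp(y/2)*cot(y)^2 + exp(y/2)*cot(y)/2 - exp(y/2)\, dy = exp(y/2)*cot(y) + C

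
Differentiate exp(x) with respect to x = exp(x)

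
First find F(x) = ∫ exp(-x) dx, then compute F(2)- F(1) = -exp(-2) + exp(-1)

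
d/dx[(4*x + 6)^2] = 32*x + 48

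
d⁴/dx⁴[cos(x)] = cos(x)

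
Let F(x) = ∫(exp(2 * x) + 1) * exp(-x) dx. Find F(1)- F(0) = E - exp(-1)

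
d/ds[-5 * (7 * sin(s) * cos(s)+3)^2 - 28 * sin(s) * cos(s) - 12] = -245*sin(4*s)/2 - 238*cos(2*s)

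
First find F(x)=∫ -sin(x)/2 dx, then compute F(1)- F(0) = -1/2 + cos(1)/2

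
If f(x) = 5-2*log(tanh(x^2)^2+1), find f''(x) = (-16*x^2*tanh(x^2)^6 - 48*x^2*tanh(x^2)^4 + 80*x^2*tanh(x^2)^2 - 16*x^2 + 8*tanh(x^2)^5 - 8*tanh(x^2))/(tanh(x^2)^4 + 2*tanh(x^2)^2 + 1)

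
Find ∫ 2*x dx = x^2 + C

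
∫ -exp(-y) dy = exp(-y) + C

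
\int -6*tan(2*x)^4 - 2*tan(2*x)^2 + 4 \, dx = (2 - tan(2*x)^2)*tan(2*x) + C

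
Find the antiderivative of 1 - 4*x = -2*x^2 + x + C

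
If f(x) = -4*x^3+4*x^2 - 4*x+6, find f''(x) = 8 - 24*x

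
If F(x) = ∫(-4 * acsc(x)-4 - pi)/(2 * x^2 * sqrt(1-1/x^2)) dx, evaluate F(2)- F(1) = -7*pi^2/18 - 2*pi/3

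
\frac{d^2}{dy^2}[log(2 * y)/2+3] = -1/(2*y^2)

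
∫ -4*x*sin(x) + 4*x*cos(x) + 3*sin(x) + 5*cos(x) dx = sqrt(2)*(4*x + 1)*sin(x + pi/4) + C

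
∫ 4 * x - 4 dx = 2*x^2 - 4*x + C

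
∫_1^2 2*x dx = 3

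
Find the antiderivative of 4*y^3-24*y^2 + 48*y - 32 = y^4 - 8*y^3 + 24*y^2 - 32*y + C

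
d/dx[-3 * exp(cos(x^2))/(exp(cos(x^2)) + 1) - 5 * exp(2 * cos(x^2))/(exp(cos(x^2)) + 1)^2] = 2*x*(13*exp(cos(x^2)) + 3)*exp(cos(x^2))*sin(x^2)/(exp(cos(x^2)) + 1)^3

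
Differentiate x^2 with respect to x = 2*x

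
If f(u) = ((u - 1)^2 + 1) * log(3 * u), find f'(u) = (2*u^2*log(u) + u^2 + 2*u^2*log(3) - 2*u*log(u) - 2*u*log(3) - 2*u + 2)/u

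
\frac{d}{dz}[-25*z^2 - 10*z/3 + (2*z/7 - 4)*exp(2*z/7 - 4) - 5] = 4*z*exp(2*z/7 - 4)/49 - 50*z - 6*exp(2*z/7 - 4)/7 - 10/3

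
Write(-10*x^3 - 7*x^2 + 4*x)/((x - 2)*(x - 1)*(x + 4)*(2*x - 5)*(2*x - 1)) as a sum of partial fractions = 2/(27*(2*x - 1)) - 380/(39*(2*x - 5)) + 256/(1755*(x + 4)) - 13/(15*(x - 1)) + 50/(9*(x - 2))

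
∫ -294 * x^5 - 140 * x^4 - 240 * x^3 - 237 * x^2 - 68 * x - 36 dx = -49*x^6 - 28*x^5 - 60*x^4 - 79*x^3 - 34*x^2 - 36*x + C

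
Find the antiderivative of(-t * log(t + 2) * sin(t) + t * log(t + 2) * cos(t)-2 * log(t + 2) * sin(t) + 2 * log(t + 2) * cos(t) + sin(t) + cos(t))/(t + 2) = sqrt(2)*log(t + 2)*sin(t + pi/4) + C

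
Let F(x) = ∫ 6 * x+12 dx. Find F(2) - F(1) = 21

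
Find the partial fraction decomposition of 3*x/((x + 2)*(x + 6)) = 9/(2*(x + 6)) - 3/(2*(x + 2))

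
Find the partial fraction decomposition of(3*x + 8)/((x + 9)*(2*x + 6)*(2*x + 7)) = 5/(11*(2*x + 7)) - 19/(132*(x + 9)) - 1/(12*(x + 3))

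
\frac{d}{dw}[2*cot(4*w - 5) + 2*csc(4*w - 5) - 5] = -8*cot(4*w - 5)^2 - 8*cot(4*w - 5)*csc(4*w - 5) - 8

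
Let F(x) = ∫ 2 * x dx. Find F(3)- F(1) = 8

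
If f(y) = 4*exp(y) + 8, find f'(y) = 4*exp(y)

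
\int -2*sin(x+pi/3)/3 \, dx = 2*cos(x + pi/3)/3 + C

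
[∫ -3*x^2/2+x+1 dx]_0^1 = 1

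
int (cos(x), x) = sin(x) + C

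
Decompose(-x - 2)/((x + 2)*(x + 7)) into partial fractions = -1/(x + 7)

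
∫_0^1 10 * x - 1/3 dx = 14/3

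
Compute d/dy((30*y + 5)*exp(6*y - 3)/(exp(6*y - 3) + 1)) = (180*y*exp(6*y - 3) + 60*exp(6*y - 3) + 30*exp(12*y - 6))/(exp(-6)*exp(12*y) + 2*exp(-3)*exp(6*y) + 1)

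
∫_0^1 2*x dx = 1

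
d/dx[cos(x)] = -sin(x)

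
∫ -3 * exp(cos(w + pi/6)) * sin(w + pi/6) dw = 3*exp(cos(w + pi/6)) + C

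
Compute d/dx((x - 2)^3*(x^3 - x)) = 6*x^5 - 30*x^4 + 44*x^3 - 6*x^2 - 24*x + 8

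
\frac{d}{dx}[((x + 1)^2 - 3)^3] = 6*x^5 + 30*x^4 + 24*x^3 - 48*x^2 - 24*x + 24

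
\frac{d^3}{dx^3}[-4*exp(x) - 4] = -4*exp(x)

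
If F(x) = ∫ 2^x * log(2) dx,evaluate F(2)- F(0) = 3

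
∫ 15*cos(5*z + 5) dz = 3*sin(5*z + 5) + C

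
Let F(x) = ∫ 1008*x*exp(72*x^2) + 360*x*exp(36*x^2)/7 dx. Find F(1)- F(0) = -54/7 + 5*exp(36)/7 + 7*exp(72)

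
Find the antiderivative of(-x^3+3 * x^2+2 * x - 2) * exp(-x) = x*(x^2 - 2)*exp(-x) + C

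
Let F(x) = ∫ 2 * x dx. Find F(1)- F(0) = 1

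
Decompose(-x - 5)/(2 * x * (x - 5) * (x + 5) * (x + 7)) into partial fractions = -1/(168*(x + 7)) - 1/(120*(x - 5)) + 1/(70*x)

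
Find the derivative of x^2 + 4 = 2*x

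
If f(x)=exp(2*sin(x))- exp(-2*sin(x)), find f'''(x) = 2*(-6*exp(4*sin(x))*sin(x) + 4*exp(4*sin(x))*cos(x)^2 - exp(4*sin(x)) + 6*sin(x) + 4*cos(x)^2 - 1)*exp(-2*sin(x))*cos(x)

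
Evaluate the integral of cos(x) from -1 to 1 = 2*sin(1)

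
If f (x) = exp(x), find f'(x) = exp(x)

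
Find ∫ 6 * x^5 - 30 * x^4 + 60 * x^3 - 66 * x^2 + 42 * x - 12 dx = x^6 - 6*x^5 + 15*x^4 - 22*x^3 + 21*x^2 - 12*x + C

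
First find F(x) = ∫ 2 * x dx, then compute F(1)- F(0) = 1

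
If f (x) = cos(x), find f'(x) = -sin(x)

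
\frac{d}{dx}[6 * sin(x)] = 6*cos(x)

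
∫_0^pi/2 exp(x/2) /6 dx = -1/3 + exp(pi/4)/3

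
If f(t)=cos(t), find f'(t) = -sin(t)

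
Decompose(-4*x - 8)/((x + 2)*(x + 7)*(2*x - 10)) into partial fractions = 1/(6*(x + 7)) - 1/(6*(x - 5))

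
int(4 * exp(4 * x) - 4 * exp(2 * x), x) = (exp(2*x) - 1)^2 + C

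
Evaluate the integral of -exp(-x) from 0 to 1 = -1 + exp(-1)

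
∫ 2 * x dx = x^2 + C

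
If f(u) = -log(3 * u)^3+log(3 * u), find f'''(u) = (-6*log(u)^2 - 12*log(3)*log(u) + 18*log(u) - 6*log(3)^2 - 4 + 18*log(3))/u^3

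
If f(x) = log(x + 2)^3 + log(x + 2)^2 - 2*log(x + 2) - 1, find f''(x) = (-3*log(x + 2)^2 + 4*log(x + 2) + 4)/(x^2 + 4*x + 4)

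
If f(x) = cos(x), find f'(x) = -sin(x)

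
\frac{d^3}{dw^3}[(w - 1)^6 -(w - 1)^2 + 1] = 120*w^3 - 360*w^2 + 360*w - 120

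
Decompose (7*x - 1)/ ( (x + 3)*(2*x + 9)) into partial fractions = 65/(3*(2*x + 9)) - 22/(3*(x + 3))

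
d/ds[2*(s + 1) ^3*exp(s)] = 2*s^3*exp(s) + 12*s^2*exp(s) + 18*s*exp(s) + 8*exp(s)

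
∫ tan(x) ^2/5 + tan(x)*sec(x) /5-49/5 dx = -10*x + tan(x)/5 + sec(x)/5 + C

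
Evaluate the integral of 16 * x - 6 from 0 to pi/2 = -pi*(3 - 2*pi)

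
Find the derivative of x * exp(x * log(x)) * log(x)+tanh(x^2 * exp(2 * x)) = 2*x^2*exp(2*x)/cosh(x^2*exp(2*x))^2 + 2*x*exp(2*x)/cosh(x^2*exp(2*x))^2 + x*exp(x*log(x))*log(x)^2 + x*exp(x*log(x))*log(x) + exp(x*log(x))*log(x) + exp(x*log(x))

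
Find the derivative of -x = -1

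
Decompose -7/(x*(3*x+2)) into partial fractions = 21/(2*(3*x + 2)) - 7/(2*x)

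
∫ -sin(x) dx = cos(x) + C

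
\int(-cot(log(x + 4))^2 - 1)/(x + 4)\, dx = cot(log(x + 4)) + C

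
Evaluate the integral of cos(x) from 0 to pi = 0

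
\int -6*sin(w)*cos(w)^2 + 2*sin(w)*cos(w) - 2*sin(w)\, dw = 7*cos(w)/2 - cos(2*w)/2 + cos(3*w)/2 + C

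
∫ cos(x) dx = sin(x) + C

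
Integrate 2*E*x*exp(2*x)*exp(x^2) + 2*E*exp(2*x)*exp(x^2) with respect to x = exp((x + 1)^2) + C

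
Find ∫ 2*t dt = t^2 + C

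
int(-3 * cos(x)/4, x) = -3*sin(x)/4 + C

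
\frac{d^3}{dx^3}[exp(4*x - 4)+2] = 64*exp(4*x - 4)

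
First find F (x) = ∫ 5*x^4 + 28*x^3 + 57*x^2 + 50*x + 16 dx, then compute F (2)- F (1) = 360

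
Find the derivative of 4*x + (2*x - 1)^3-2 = 24*x^2 - 24*x + 10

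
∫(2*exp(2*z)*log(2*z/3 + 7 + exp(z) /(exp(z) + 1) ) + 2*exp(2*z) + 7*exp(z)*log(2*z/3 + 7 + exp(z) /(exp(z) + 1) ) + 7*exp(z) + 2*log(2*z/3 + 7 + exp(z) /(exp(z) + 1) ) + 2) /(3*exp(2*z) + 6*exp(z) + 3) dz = ((2*z + 21)*(exp(z) + 1) + 3*exp(z))*log(((2*z + 21)*(exp(z) + 1) + 3*exp(z))/(3*(exp(z) + 1)))/(3*(exp(z) + 1)) + C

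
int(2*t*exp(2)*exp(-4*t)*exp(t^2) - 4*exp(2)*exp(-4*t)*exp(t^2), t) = exp((t - 2)^2 - 2) + C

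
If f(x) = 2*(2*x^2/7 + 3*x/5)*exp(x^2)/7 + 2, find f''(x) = 16*x^4*exp(x^2)/49 + 24*x^3*exp(x^2)/35 + 40*x^2*exp(x^2)/49 + 36*x*exp(x^2)/35 + 8*exp(x^2)/49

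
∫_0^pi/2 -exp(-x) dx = -1 + exp(-pi/2)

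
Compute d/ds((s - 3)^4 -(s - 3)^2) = 4*s^3 - 36*s^2 + 106*s - 102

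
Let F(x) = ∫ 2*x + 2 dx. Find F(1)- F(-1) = 4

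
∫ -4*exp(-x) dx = 4*exp(-x) + C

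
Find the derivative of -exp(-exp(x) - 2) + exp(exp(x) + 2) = (exp(x) + exp(x + 2*exp(x) + 4))*exp(-exp(x) - 2)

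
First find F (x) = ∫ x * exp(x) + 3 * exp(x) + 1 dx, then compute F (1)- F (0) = -1 + 3*E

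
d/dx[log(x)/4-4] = 1/(4*x)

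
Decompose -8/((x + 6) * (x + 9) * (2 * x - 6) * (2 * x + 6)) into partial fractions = 1/(108*(x + 9)) - 2/(81*(x + 6)) + 1/(54*(x + 3)) - 1/(324*(x - 3))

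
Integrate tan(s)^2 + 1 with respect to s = tan(s) + C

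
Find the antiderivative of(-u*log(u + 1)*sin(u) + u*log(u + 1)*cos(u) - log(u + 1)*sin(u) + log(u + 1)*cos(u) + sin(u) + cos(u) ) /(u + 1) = sqrt(2)*log(u + 1)*sin(u + pi/4) + C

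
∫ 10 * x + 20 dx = 5*x^2 + 20*x + C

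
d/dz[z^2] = 2*z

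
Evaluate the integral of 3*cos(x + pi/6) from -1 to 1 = 3*sqrt(3)*sin(1)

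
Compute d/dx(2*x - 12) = 2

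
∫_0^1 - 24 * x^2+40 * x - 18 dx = -6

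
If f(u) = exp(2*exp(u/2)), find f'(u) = exp(u/2 + 2*exp(u/2))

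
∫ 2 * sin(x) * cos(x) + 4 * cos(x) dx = (sin(x) + 2)^2 + C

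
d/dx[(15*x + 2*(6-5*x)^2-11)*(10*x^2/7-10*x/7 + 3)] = 2000*x^3/7 - 4650*x^2/7 + 5420*x/7 - 2815/7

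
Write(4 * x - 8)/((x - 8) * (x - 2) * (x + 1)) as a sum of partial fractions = -4/(9*(x + 1)) + 4/(9*(x - 8))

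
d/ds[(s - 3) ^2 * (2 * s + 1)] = 6*s^2 - 22*s + 12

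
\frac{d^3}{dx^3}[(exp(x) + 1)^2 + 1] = 8*exp(2*x) + 2*exp(x)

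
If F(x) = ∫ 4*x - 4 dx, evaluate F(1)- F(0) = -2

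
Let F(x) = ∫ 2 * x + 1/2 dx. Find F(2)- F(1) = 7/2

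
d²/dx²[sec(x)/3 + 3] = (-1 + 2/cos(x)^2)/(3*cos(x))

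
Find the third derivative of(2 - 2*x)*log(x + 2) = (2*x + 16)/(x^3 + 6*x^2 + 12*x + 8)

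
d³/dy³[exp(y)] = exp(y)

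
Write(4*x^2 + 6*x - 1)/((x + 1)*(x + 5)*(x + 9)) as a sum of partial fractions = 269/(32*(x + 9)) - 69/(16*(x + 5)) - 3/(32*(x + 1))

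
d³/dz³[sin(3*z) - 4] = -27*cos(3*z)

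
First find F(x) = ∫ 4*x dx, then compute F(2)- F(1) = 6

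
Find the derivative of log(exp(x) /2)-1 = 1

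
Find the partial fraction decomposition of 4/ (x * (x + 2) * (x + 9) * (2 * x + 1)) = -32/(51*(2*x + 1)) - 4/(1071*(x + 9)) + 2/(21*(x + 2)) + 2/(9*x)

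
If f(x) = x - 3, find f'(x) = 1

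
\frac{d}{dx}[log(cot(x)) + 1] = -2/sin(2*x)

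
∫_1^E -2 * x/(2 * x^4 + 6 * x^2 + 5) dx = -acot(2/3) + acot((1 + exp(2))/(2 + exp(2)))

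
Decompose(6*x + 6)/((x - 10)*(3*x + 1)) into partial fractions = -12/(31*(3*x + 1)) + 66/(31*(x - 10))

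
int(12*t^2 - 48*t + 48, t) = 4*t^3 - 24*t^2 + 48*t + C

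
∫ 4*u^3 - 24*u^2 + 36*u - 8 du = u^4 - 8*u^3 + 18*u^2 - 8*u + C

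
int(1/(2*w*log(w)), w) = log(2*log(w))/2 + C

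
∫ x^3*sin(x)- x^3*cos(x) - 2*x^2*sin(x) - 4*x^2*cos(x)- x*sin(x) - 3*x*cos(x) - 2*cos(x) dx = -sqrt(2)*(x^3 + x^2 + x + 1)*sin(x + pi/4) + C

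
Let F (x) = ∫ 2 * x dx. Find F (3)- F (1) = 8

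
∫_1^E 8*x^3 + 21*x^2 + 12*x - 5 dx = -10 + (1 + (2 + E)^2)*(-E + 2*exp(2))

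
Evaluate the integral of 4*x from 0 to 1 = 2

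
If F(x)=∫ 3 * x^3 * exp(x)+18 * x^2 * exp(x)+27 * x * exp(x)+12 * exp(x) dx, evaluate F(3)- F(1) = -24*E + 192*exp(3)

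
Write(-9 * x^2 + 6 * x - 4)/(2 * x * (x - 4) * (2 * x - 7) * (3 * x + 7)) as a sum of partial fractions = 1809/(9310*(3*x + 7)) + 373/(245*(2*x - 7)) - 31/(38*(x - 4)) - 1/(98*x)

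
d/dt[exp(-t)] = -exp(-t)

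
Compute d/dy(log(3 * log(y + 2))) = 1/(y*log(y + 2) + 2*log(y + 2))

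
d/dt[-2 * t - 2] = -2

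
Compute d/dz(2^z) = 2^z*log(2)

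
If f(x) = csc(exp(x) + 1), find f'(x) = -exp(x)*cot(exp(x) + 1)*csc(exp(x) + 1)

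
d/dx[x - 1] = 1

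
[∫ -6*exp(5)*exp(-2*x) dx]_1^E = -3*exp(3) + 3*exp(5 - 2*E)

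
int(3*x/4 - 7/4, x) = 3*x^2/8 - 7*x/4 + C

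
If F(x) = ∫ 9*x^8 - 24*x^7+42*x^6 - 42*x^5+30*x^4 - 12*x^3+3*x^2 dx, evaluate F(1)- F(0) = 1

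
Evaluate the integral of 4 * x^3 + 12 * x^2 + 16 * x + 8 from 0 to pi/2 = -4 + (1 + (1 + pi/2)^2)^2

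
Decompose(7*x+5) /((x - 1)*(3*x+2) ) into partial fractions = -1/(5*(3*x + 2)) + 12/(5*(x - 1))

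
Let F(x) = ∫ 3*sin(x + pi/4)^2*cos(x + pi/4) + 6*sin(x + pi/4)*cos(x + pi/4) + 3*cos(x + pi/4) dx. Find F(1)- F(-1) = -(cos(pi/4 + 1) + 1)^3 + (sin(pi/4 + 1) + 1)^3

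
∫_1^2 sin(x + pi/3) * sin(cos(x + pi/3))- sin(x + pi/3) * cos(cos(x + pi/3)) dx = -cos(cos(1 + pi/3)) + sin(cos(pi/3 + 2)) - sin(cos(1 + pi/3)) + cos(cos(pi/3 + 2))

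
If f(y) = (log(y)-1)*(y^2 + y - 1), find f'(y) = (2*y^2*log(y) - y^2 + y*log(y) - 1)/y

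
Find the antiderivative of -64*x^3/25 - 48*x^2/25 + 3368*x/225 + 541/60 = -16*x^4/25 - 16*x^3/25 + 1684*x^2/225 + 541*x/60 + C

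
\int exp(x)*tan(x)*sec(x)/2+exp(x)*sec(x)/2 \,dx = exp(x)*sec(x)/2 + C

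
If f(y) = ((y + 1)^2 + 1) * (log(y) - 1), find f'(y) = (2*y^2*log(y) - y^2 + 2*y*log(y) + 2)/y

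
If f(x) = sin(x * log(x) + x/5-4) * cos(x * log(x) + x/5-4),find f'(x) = -log(x)*sin(x*log(x) + x/5 - 4)^2 + log(x)*cos(x*log(x) + x/5 - 4)^2 - 6*sin(x*log(x) + x/5 - 4)^2/5 + 6*cos(x*log(x) + x/5 - 4)^2/5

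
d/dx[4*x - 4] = 4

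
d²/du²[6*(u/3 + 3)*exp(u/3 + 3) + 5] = 2*u*exp(u/3 + 3)/9 + 10*exp(u/3 + 3)/3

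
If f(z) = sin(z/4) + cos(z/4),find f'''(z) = sin(z/4)/64 - cos(z/4)/64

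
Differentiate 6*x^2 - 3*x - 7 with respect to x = 12*x - 3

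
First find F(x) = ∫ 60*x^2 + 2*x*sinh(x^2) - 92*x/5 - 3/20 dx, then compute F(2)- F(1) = -cosh(1) + cosh(4) + 449/4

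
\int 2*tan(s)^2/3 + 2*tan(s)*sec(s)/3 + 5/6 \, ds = s/6 + 2*tan(s)/3 + 2*sec(s)/3 + C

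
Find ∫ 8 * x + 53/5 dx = 4*x^2 + 53*x/5 + C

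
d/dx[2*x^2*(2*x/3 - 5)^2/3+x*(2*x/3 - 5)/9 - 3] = 32*x^3/27 - 40*x^2/3 + 904*x/27 - 5/9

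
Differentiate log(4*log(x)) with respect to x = 1/(x*log(x))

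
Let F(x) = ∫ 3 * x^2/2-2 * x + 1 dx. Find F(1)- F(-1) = 3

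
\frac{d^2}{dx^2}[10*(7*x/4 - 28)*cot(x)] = 35*(x*cos(x)/sin(x) - 1 - 16*cos(x)/sin(x))/sin(x)^2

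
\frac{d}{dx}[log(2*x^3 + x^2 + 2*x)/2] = (3*x^2 + x + 1)/(2*x^3 + x^2 + 2*x)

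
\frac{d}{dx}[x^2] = 2*x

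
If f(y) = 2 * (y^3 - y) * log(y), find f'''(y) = (12*y^2*log(y) + 22*y^2 + 2)/y^2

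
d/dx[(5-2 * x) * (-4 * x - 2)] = 16*x - 16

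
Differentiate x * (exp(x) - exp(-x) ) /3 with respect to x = (x*exp(2*x) + x + exp(2*x) - 1)*exp(-x)/3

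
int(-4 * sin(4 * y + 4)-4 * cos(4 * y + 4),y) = -sin(4*y + 4) + cos(4*y + 4) + C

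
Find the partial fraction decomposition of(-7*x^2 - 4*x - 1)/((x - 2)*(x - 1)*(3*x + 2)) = -13/(40*(3*x + 2)) + 12/(5*(x - 1)) - 37/(8*(x - 2))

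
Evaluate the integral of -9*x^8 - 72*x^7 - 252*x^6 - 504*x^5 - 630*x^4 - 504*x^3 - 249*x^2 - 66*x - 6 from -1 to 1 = -504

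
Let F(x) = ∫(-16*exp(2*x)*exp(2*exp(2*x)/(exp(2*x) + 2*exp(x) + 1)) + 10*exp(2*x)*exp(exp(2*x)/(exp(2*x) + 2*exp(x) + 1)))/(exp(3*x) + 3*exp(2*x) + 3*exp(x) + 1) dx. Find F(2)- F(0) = -4*exp(2*exp(4)/(1 + exp(2))^2) - 5*exp(1/4) + 4*exp(1/2) + 5*exp(exp(4)/(1 + exp(2))^2)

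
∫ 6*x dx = 3*x^2 + C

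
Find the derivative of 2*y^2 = 4*y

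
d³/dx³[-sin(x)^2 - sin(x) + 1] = (8*sin(x) + 1)*cos(x)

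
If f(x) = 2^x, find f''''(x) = 2^x*log(2)^4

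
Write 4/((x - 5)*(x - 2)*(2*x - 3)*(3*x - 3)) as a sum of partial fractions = 32/(21*(2*x - 3)) - 1/(3*(x - 1)) - 4/(9*(x - 2)) + 1/(63*(x - 5))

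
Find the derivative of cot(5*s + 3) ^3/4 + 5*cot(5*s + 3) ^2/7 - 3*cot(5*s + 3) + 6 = -15*cot(5*s + 3)^4/4 - 50*cot(5*s + 3)^3/7 + 45*cot(5*s + 3)^2/4 - 50*cot(5*s + 3)/7 + 15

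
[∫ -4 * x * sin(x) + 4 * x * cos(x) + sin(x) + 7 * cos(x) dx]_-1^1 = 8*cos(1) + 6*sin(1)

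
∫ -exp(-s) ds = exp(-s) + C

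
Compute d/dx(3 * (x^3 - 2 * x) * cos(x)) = -3*x^3*sin(x) + 9*x^2*cos(x) + 6*x*sin(x) - 6*cos(x)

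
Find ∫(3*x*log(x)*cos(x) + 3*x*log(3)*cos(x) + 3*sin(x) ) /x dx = 3*log(3*x)*sin(x) + C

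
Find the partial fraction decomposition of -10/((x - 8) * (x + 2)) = 1/(x + 2) - 1/(x - 8)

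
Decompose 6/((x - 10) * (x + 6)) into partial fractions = -3/(8*(x + 6)) + 3/(8*(x - 10))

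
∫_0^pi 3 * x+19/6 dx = 19*pi/6 + 3*pi^2/2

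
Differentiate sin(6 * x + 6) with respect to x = 6*cos(6*x + 6)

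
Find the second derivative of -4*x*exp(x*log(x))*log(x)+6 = (-4*x^2*exp(x*log(x))*log(x)^3 - 8*x^2*exp(x*log(x))*log(x)^2 - 4*x^2*exp(x*log(x))*log(x) - 8*x*exp(x*log(x))*log(x)^2 - 20*x*exp(x*log(x))*log(x) - 8*x*exp(x*log(x)) - 4*exp(x*log(x)))/x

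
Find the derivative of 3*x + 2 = 3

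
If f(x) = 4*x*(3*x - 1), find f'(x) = 24*x - 4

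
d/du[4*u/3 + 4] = 4/3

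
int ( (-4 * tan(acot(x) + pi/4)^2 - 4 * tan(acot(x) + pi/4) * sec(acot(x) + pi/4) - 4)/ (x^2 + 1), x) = (4*x*sqrt(2 + 2/x^2) + 4*x + 4)/(x - 1) + C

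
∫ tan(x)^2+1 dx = tan(x) + C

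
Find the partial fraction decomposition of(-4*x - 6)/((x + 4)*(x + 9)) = -6/(x + 9) + 2/(x + 4)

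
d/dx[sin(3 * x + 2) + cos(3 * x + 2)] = 3*sqrt(2)*cos(3*x + pi/4 + 2)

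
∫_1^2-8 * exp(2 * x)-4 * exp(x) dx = -4*exp(4) + 4*E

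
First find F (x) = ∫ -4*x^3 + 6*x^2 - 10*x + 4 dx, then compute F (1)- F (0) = 0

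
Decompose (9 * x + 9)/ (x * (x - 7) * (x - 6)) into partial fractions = -21/(2*(x - 6)) + 72/(7*(x - 7)) + 3/(14*x)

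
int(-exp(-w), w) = exp(-w) + C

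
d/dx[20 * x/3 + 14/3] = 20/3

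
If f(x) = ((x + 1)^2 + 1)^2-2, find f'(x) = 4*x^3 + 12*x^2 + 16*x + 8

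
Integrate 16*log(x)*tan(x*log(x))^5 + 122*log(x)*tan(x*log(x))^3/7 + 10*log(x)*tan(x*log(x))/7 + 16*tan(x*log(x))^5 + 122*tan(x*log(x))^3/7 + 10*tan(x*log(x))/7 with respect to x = (28*tan(x*log(x))^2 + 5)*tan(x*log(x))^2/7 + C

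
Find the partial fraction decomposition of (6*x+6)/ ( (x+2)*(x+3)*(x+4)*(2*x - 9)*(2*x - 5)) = -14/(429*(2*x - 5)) + 22/(1105*(2*x - 9)) - 9/(221*(x + 4)) + 4/(55*(x + 3)) - 1/(39*(x + 2))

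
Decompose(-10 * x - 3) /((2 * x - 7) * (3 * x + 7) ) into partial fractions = -61/(35*(3*x + 7)) - 76/(35*(2*x - 7))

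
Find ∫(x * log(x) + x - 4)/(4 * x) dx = (x - 4)*log(x)/4 + C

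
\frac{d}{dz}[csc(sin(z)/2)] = -cos(z)*cot(sin(z)/2)*csc(sin(z)/2)/2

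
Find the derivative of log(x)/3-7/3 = 1/(3*x)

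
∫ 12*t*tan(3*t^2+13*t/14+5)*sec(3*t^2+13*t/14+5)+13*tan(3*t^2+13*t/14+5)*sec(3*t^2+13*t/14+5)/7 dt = 2*sec(3*t^2 + 13*t/14 + 5) + C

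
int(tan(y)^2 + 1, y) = tan(y) + C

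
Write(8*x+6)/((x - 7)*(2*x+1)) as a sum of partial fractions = -4/(15*(2*x + 1)) + 62/(15*(x - 7))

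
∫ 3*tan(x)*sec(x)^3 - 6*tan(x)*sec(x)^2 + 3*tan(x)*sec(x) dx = (sec(x) - 1)^3 + C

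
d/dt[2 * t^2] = 4*t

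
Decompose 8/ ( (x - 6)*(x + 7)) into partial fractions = -8/(13*(x + 7)) + 8/(13*(x - 6))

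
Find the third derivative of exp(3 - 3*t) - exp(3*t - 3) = (-27*exp(6*t - 6) - 27)*exp(3 - 3*t)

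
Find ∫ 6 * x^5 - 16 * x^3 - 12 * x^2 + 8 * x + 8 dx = x^6 - 4*x^4 - 4*x^3 + 4*x^2 + 8*x + C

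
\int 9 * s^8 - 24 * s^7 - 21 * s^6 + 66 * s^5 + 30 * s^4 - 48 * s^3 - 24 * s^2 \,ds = s^9 - 3*s^8 - 3*s^7 + 11*s^6 + 6*s^5 - 12*s^4 - 8*s^3 + C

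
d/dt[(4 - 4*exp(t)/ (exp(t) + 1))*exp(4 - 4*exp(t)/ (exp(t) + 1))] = (-20*exp(t + 4 - 4*exp(t)/(exp(t) + 1)) - 4*exp(2*t + 4 - 4*exp(t)/(exp(t) + 1)))/(exp(3*t) + 3*exp(2*t) + 3*exp(t) + 1)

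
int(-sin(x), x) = cos(x) + C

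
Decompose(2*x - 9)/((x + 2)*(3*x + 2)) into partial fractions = -31/(4*(3*x + 2)) + 13/(4*(x + 2))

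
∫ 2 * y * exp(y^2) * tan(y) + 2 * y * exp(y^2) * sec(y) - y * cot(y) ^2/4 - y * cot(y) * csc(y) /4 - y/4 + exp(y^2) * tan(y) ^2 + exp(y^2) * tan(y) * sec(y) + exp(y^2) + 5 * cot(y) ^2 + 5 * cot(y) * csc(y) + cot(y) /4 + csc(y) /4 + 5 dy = (y/4 - 5)*(cot(y) + csc(y)) + (tan(y) + sec(y))*exp(y^2) + C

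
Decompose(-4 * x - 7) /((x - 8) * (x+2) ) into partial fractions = -1/(10*(x + 2)) - 39/(10*(x - 8))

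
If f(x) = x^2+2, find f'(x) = 2*x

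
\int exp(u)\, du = exp(u) + C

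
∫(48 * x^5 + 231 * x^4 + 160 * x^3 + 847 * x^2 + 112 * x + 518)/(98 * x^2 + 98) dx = 6*x^4/49 + 11*x^3/14 + 4*x^2/7 + 44*x/7 + acot(x) + C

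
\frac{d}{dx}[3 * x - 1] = 3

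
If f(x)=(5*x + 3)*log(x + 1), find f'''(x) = (-5*x - 9)/(x^3 + 3*x^2 + 3*x + 1)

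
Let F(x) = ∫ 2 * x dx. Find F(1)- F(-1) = 0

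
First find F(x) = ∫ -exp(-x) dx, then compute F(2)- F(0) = -1 + exp(-2)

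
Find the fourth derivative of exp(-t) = exp(-t)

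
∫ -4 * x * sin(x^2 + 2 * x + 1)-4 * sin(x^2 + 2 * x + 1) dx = 2*cos((x + 1)^2) + C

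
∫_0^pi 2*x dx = pi^2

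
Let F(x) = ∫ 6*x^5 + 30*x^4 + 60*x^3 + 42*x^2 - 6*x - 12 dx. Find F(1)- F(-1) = 16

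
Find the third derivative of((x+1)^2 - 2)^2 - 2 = 24*x + 24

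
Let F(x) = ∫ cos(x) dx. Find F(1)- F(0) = sin(1)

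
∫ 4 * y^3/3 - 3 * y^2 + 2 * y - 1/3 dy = y^4/3 - y^3 + y^2 - y/3 + C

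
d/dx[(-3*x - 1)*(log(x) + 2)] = (-3*x*log(x) - 9*x - 1)/x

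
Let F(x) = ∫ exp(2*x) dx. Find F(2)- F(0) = (-exp(-2) + exp(2))*exp(2)/2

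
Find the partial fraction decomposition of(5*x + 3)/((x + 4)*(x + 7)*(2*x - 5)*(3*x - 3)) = 124/(2223*(2*x - 5)) + 4/(171*(x + 7)) - 17/(585*(x + 4)) - 1/(45*(x - 1))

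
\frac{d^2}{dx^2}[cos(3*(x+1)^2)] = -36*x^2*cos(3*x^2 + 6*x + 3) - 72*x*cos(3*x^2 + 6*x + 3) - 6*sin(3*x^2 + 6*x + 3) - 36*cos(3*x^2 + 6*x + 3)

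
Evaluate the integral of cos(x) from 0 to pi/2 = 1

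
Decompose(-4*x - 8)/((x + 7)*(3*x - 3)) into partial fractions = -5/(6*(x + 7)) - 1/(2*(x - 1))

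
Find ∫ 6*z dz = 3*z^2 + C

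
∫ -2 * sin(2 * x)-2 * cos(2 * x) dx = sqrt(2)*cos(2*x + pi/4) + C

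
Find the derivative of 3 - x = -1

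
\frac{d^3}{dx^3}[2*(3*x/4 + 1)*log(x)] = (8 - 3*x)/(2*x^3)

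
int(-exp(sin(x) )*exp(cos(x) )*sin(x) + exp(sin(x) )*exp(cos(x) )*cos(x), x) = exp(sqrt(2)*sin(x + pi/4)) + C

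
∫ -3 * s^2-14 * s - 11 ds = -s^3 - 7*s^2 - 11*s + C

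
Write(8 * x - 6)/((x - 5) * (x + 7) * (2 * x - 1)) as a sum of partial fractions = 8/(135*(2*x - 1)) - 31/(90*(x + 7)) + 17/(54*(x - 5))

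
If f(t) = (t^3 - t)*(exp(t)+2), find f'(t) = t^3*exp(t) + 3*t^2*exp(t) + 6*t^2 - t*exp(t) - exp(t) - 2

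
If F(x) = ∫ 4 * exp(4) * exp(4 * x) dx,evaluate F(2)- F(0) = -exp(4) + exp(12)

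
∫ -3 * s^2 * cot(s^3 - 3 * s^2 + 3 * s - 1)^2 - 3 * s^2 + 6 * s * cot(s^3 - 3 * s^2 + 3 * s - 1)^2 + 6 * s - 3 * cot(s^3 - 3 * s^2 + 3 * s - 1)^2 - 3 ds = cot((s - 1)^3) + C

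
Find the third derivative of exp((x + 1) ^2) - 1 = 8*x^3*exp(x^2 + 2*x + 1) + 24*x^2*exp(x^2 + 2*x + 1) + 36*x*exp(x^2 + 2*x + 1) + 20*exp(x^2 + 2*x + 1)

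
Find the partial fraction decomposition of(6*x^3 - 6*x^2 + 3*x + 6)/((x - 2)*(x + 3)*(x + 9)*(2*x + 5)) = 118/(13*(2*x + 5)) + 1627/(286*(x + 9)) - 73/(10*(x + 3)) + 4/(55*(x - 2))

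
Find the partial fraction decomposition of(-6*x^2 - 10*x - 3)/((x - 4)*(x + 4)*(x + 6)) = -159/(20*(x + 6)) + 59/(16*(x + 4)) - 139/(80*(x - 4))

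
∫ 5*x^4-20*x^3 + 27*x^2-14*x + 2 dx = x^5 - 5*x^4 + 9*x^3 - 7*x^2 + 2*x + C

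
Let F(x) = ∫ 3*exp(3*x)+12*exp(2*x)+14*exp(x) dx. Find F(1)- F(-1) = -(exp(-1) + 2)^3 - 2*exp(-1) + 2*E + (2 + E)^3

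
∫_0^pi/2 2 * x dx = pi^2/4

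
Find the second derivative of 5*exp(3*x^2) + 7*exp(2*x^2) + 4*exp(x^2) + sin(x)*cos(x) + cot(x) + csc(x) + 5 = 180*x^2*exp(3*x^2) + 112*x^2*exp(2*x^2) + 16*x^2*exp(x^2) + 30*exp(3*x^2) + 28*exp(2*x^2) + 8*exp(x^2) - 4*sin(x)*cos(x) - 1/sin(x) + 2*cos(x)/sin(x)^3 + 2/sin(x)^3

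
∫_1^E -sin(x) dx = cos(E) - cos(1)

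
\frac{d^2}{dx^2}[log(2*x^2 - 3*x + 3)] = (-8*x^2 + 12*x + 3)/(4*x^4 - 12*x^3 + 21*x^2 - 18*x + 9)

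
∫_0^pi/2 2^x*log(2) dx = -1 + 2^(pi/2)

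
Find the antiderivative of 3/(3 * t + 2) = log(-3*t - 2) + C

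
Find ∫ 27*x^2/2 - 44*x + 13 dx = 9*x^3/2 - 22*x^2 + 13*x + C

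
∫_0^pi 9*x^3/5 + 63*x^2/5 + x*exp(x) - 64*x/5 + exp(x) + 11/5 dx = -4*pi^2 - 2*pi + pi*exp(pi) + 3*pi*(-4*pi + 7 + 3*pi^3/4 + 7*pi^2)/5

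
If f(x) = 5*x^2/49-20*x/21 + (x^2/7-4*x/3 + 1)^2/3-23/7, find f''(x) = 4*x^2/49 - 16*x/21 + 2090/1323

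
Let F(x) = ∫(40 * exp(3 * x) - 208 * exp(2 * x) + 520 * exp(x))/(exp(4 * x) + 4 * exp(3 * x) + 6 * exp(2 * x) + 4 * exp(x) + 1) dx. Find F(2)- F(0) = -1 - 3*(-3 + 4*exp(2)/(1 + exp(2)))^2 + 4*(-3 + 4*exp(2)/(1 + exp(2)))^3 + 16*exp(2)/(1 + exp(2))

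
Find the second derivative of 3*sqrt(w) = -3/(4*w^(3/2))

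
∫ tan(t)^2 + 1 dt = tan(t) + C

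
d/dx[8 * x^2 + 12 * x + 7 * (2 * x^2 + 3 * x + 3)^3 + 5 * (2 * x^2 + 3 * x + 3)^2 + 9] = 336*x^5 + 1260*x^4 + 2600*x^3 + 3015*x^2 + 2116*x + 669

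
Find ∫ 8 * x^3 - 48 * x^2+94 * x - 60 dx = 2*x^4 - 16*x^3 + 47*x^2 - 60*x + C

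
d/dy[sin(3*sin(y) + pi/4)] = 3*cos(y)*cos(3*sin(y) + pi/4)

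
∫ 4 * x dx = 2*x^2 + C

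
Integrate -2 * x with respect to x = -x^2 + C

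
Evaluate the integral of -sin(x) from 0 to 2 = -1 + cos(2)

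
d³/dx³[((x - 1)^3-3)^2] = 120*x^3 - 360*x^2 + 360*x - 156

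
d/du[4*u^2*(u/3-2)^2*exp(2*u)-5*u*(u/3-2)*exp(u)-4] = 8*u^4*exp(2*u)/9 - 80*u^3*exp(2*u)/9 + 16*u^2*exp(2*u) - 5*u^2*exp(u)/3 + 32*u*exp(2*u) + 20*u*exp(u)/3 + 10*exp(u)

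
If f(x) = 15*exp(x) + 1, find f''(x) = 15*exp(x)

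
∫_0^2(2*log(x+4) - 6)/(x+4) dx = -(-3 + log(4))^2 + (-3 + log(6))^2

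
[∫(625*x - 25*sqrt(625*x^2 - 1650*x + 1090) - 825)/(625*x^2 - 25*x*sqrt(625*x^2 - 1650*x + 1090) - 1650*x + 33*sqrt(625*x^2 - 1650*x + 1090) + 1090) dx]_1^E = log(-25*E + 33 + sqrt(1 + (33 - 25*E)^2)) - log(8 + sqrt(65))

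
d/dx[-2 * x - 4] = -2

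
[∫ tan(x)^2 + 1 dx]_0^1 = tan(1)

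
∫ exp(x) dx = exp(x) + C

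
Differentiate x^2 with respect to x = 2*x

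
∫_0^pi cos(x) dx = 0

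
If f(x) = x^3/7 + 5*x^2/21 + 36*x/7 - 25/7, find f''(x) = 6*x/7 + 10/21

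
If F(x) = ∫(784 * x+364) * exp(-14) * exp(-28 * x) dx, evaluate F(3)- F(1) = -98*exp(-98) + 42*exp(-42)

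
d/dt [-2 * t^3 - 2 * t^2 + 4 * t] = -6*t^2 - 4*t + 4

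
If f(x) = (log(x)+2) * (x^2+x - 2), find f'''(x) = (2*x^2 - x - 4)/x^3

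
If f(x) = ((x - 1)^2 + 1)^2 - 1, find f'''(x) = 24*x - 24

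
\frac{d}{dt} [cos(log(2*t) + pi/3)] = -sin(log(t) + log(2) + pi/3)/t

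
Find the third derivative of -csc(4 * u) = 384*cot(4*u)^3*csc(4*u) + 320*cot(4*u)*csc(4*u)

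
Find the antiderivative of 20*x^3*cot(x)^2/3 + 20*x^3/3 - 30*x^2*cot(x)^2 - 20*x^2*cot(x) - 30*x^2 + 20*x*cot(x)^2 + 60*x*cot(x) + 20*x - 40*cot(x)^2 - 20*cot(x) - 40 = (-20*x^3/3 + 30*x^2 - 20*x + 40)*cot(x) + C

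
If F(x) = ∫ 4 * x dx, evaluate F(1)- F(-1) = 0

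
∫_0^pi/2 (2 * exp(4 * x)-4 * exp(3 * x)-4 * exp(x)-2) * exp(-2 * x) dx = -4 + (-2 - exp(-pi/2) + exp(pi/2))^2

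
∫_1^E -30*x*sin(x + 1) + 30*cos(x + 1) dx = 30*E*cos(1 + E) - 30*cos(2)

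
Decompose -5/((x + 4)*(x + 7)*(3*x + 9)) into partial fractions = -5/(36*(x + 7)) + 5/(9*(x + 4)) - 5/(12*(x + 3))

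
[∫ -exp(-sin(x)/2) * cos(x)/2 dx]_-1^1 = -exp(sin(1)/2) + exp(-sin(1)/2)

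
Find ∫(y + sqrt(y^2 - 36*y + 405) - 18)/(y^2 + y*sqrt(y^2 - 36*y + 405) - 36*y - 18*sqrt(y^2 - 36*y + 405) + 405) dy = log(y/9 + sqrt((y - 18)^2 + 81)/9 - 2) + C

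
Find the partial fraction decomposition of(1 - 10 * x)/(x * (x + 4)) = -41/(4*(x + 4)) + 1/(4*x)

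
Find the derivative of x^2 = 2*x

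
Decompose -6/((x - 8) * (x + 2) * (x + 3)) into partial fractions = -6/(11*(x + 3)) + 3/(5*(x + 2)) - 3/(55*(x - 8))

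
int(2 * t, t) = t^2 + C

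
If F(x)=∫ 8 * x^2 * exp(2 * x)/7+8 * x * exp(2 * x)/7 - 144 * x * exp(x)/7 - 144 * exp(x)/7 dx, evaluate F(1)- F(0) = -175 - 4*E/7 + 7*(-5 + 2*E/7)^2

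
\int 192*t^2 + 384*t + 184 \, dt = 64*t^3 + 192*t^2 + 184*t + C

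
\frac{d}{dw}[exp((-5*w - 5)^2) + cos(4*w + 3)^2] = 50*w*exp(25*w^2 + 50*w + 25) + 50*exp(25*w^2 + 50*w + 25) - 4*sin(8*w + 6)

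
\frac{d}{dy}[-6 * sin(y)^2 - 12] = -6*sin(2*y)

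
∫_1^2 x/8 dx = 3/16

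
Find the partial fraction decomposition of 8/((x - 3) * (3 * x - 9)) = 8/(3*(x - 3)^2)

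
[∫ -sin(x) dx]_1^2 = -cos(1) + cos(2)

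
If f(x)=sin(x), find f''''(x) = sin(x)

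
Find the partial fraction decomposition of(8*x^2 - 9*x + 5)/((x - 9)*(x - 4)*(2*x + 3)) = 146/(231*(2*x + 3)) - 97/(55*(x - 4)) + 572/(105*(x - 9))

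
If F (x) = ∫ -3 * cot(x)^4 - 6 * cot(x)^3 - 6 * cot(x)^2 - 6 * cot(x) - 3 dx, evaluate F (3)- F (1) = (cot(3) + 1)^3 - (cot(1) + 1)^3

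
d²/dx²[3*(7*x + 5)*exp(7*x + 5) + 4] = 1029*x*exp(7*x + 5) + 1029*exp(7*x + 5)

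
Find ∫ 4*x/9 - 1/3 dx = 2*x^2/9 - x/3 + C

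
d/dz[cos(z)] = -sin(z)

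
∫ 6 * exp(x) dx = 6*exp(x) + C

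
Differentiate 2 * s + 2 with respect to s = 2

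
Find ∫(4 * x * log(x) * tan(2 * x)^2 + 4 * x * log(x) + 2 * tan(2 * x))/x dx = 2*log(x)*tan(2*x) + C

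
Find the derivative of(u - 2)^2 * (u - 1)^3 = 5*u^4 - 28*u^3 + 57*u^2 - 50*u + 16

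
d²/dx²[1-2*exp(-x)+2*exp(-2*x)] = (8 - 2*exp(x))*exp(-2*x)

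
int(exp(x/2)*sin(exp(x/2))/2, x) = -cos(exp(x/2)) + C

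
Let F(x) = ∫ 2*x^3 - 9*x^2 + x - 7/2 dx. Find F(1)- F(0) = -11/2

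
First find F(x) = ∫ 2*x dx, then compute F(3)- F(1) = 8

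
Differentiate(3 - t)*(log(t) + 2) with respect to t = (-t*log(t) - 3*t + 3)/t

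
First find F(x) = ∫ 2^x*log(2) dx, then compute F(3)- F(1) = 6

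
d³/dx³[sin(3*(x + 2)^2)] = -216*x^3*cos(3*x^2 + 12*x + 12) - 1296*x^2*cos(3*x^2 + 12*x + 12) - 108*x*sin(3*x^2 + 12*x + 12) - 2592*x*cos(3*x^2 + 12*x + 12) - 216*sin(3*x^2 + 12*x + 12) - 1728*cos(3*x^2 + 12*x + 12)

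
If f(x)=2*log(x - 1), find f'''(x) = 4/(x^3 - 3*x^2 + 3*x - 1)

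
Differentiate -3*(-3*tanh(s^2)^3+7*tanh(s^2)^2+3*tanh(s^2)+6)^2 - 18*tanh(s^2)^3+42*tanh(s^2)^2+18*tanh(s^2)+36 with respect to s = 12*s*(27*tanh(s^2)^7 - 105*tanh(s^2)^6 + 35*tanh(s^2)^5 + 123*tanh(s^2)^4 + 17*tanh(s^2)^3 - 3*tanh(s^2)^2 - 79*tanh(s^2) - 15)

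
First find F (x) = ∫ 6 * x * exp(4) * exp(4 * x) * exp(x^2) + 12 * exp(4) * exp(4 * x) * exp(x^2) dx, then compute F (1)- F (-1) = -3*E + 3*exp(9)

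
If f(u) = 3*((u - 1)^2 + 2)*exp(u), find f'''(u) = 3*u^2*exp(u) + 12*u*exp(u) + 9*exp(u)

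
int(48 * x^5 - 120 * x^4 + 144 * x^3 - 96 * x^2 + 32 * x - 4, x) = 8*x^6 - 24*x^5 + 36*x^4 - 32*x^3 + 16*x^2 - 4*x + C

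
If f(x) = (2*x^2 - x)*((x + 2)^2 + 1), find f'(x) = 8*x^3 + 21*x^2 + 12*x - 5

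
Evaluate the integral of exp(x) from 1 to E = -E + exp(E)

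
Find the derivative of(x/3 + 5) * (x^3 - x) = 4*x^3/3 + 15*x^2 - 2*x/3 - 5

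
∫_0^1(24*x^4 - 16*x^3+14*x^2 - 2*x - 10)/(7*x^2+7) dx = -10/7 + log(2)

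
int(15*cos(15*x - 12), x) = sin(15*x - 12) + C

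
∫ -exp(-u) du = exp(-u) + C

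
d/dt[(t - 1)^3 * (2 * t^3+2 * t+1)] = 12*t^5 - 30*t^4 + 32*t^3 - 21*t^2 + 6*t + 1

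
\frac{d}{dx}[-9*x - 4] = -9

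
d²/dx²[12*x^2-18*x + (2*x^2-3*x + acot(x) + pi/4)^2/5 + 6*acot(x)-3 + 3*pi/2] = (48*x^6 - 72*x^5 + 8*x^4*acot(x) + 2*pi*x^4 + 234*x^4 - 152*x^3 + 16*x^2*acot(x) + 4*pi*x^2 + 324*x^2 + 4*x*acot(x) - 28*x + pi*x + 8*acot(x) + 2*pi + 152)/(5*x^4 + 10*x^2 + 5)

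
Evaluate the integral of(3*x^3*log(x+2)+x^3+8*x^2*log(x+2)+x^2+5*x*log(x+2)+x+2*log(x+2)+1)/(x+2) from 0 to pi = -log(2) + (1 + pi + pi^2 + pi^3)*log(2 + pi)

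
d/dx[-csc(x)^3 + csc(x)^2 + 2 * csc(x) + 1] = (-2 - 2/sin(x) + 3/sin(x)^2)*cos(x)/sin(x)^2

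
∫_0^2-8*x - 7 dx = -30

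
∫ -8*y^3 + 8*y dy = -2*y^4 + 4*y^2 + C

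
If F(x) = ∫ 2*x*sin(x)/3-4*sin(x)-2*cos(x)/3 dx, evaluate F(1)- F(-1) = -4*cos(1)/3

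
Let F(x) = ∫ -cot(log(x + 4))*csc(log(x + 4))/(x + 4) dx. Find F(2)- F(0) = -csc(log(4)) + csc(log(6))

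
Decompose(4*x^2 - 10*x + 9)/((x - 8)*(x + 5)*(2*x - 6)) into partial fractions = 159/(208*(x + 5)) - 3/(16*(x - 3)) + 37/(26*(x - 8))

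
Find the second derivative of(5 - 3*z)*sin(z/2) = 3*z*sin(z/2)/4 - 5*sin(z/2)/4 - 3*cos(z/2)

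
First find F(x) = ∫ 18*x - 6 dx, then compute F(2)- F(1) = 21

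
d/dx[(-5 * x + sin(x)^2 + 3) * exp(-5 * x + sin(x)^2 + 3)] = (-10*x*sin(x)*cos(x) + 25*x + 2*sin(x)^3*cos(x) - 5*sin(x)^2 + 8*sin(x)*cos(x) - 20)*exp(3)*exp(-5*x)*exp(sin(x)^2)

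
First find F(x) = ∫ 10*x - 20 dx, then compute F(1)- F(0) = -15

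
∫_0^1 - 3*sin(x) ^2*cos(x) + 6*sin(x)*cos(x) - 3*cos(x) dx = -1 + (1 - sin(1))^3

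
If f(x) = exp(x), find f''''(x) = exp(x)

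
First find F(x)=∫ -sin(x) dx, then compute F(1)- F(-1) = 0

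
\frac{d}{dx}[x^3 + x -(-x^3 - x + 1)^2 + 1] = -6*x^5 - 8*x^3 + 9*x^2 - 2*x + 3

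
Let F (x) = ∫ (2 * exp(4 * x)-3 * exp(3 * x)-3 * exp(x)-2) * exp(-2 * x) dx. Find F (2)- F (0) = -3*exp(2) + 3*exp(-2) + (-exp(-2) + exp(2))^2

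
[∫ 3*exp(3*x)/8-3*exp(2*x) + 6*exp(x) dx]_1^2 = -(-2 + E/2)^3 + (-2 + exp(2)/2)^3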